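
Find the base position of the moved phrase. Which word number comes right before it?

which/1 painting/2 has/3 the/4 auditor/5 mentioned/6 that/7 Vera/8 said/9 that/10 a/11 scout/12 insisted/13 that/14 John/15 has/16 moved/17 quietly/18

The displaced element is "which painting" (word 2).
It is linked across 3 clause boundaries (that → that → that).
It functions as the direct object of "moved", so the gap sits immediately after word 17 ("moved").
Base order: The auditor has mentioned that Vera said that a scout insisted that John has moved which painting quietly.

17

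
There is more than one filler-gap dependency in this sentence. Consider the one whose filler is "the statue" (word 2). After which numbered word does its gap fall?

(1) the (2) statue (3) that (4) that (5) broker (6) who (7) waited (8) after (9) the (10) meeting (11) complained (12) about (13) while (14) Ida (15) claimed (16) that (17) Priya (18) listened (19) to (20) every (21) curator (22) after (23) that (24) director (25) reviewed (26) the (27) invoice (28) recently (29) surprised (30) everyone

The displaced element is "the statue" (word 2).
It functions as the object of the preposition "about" of "complained", so the gap sits immediately after word 12 ("about").
Base order: That broker who waited after the meeting complained about the statue while Ida claimed that Priya listened to every curator after that director reviewed the invoice recently.

12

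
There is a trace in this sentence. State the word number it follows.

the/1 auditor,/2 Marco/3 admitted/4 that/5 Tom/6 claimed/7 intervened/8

7

The displaced element is "the auditor" (word 2).
It is linked across 2 clause boundaries (that → Ø).
It functions as the subject of "intervened", so the gap sits immediately after word 7 ("claimed").
Base order: Marco admitted that Tom claimed that the auditor intervened.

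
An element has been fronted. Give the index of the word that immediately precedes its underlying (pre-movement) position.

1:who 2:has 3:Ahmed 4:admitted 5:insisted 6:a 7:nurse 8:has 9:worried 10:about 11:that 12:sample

The displaced element is "who" (word 1).
It is linked across 1 clause boundary (Ø).
It functions as the subject of "insisted", so the gap sits immediately after word 4 ("admitted").
Base order: Ahmed has admitted who insisted a nurse has worried about that sample.

4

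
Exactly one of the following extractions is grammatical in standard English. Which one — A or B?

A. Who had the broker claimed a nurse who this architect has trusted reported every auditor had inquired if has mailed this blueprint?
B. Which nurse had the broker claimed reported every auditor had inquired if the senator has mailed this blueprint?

B

In A, the wh-phrase is extracted from inside a wh-island (introduced by "if"), which blocks movement.
In B, the extraction path crosses only that-complement boundaries, which are transparent.
So B is grammatical.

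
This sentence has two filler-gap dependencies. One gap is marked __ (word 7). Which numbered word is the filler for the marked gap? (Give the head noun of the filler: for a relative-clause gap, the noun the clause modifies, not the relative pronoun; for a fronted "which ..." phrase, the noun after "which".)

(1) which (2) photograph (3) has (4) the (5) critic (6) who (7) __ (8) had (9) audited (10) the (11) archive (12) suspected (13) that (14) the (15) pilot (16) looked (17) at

5

The marked gap is inside the relative clause, the subject of "audited".
Its filler is the head noun "critic" (via "who"), at word 5.
(The other dependency links word 2 to a gap after word 17.)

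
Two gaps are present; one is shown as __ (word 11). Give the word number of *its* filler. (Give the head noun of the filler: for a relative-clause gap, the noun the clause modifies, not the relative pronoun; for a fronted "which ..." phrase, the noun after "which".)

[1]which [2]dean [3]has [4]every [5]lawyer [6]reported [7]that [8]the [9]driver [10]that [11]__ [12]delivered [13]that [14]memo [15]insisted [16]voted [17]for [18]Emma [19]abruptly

9

The marked gap is inside the relative clause, the subject of "delivered".
Its filler is the head noun "driver" (via "that"), at word 9.
(The other dependency links word 2 to a gap after word 15.)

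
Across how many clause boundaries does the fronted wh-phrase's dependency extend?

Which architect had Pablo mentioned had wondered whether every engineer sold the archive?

"which architect" is extracted from the subject of "wondered".
Boundaries crossed, outermost first: [Ø] — 1 in total.

1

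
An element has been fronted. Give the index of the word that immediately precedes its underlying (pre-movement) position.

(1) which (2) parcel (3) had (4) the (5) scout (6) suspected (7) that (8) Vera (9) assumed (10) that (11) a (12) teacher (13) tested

13

The displaced element is "which parcel" (word 2).
It is linked across 2 clause boundaries (that → that).
It functions as the direct object of "tested", so the gap sits immediately after word 13 ("tested").
Base order: The scout had suspected that Vera assumed that a teacher tested which parcel.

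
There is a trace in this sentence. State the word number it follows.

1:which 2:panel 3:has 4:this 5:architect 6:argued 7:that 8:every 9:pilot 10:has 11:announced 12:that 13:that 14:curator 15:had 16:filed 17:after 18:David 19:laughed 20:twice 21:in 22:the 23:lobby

The displaced element is "which panel" (word 2).
It is linked across 2 clause boundaries (that → that).
It functions as the direct object of "filed", so the gap sits immediately after word 16 ("filed").
Base order: This architect has argued that every pilot has announced that that curator had filed which panel after David laughed twice in the lobby.

16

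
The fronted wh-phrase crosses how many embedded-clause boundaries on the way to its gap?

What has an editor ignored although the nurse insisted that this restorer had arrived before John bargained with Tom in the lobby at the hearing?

0

"what" originates inside the matrix clause — no clause boundary is crossed.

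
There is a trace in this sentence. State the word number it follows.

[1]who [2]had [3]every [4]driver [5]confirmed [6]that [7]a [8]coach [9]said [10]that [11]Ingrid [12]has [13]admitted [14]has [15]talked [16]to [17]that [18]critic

13

The displaced element is "who" (word 1).
It is linked across 3 clause boundaries (that → that → Ø).
It functions as the subject of "talked", so the gap sits immediately after word 13 ("admitted").
Base order: Every driver had confirmed that a coach said that Ingrid has admitted that who has talked to that critic.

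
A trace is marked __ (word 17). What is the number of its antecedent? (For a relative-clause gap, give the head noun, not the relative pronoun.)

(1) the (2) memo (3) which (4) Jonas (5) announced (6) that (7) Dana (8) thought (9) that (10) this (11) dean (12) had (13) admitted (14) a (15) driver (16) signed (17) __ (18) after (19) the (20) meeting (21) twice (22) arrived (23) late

The gap at 17 is the object of "signed", inside a relative clause.
The relative pronoun is "which" (word 3); it is bound by the head noun immediately before it.
Its filler is the head noun "memo", at word 2.

2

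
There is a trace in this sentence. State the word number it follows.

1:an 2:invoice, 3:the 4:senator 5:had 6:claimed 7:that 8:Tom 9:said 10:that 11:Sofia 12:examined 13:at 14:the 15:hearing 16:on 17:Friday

The displaced element is "an invoice" (word 2).
It is linked across 2 clause boundaries (that → that).
It functions as the direct object of "examined", so the gap sits immediately after word 12 ("examined").
Base order: The senator had claimed that Tom said that Sofia examined an invoice at the hearing on Friday.

12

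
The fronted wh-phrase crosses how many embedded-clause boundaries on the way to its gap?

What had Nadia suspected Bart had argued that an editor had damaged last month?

2

"what" is extracted from the object of "damaged".
Boundaries crossed, outermost first: [Ø], [that] — 2 in total.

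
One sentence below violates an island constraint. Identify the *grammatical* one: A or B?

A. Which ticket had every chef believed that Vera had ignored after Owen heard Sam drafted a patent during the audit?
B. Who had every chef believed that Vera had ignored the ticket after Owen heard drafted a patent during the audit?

A

In B, the wh-phrase is extracted from inside an adjunct island (introduced by "after"), which blocks movement.
In A, the extraction path crosses only that-complement boundaries, which are transparent.
So A is grammatical.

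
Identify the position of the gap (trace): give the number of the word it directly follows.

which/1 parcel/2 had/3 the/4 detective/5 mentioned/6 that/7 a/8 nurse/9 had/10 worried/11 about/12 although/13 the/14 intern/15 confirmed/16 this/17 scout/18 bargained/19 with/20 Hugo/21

12

The displaced element is "which parcel" (word 2).
It is linked across 1 clause boundary (that).
It functions as the object of the preposition "about" of "worried", so the gap sits immediately after word 12 ("about").
Base order: The detective had mentioned that a nurse had worried about which parcel although the intern confirmed this scout bargained with Hugo.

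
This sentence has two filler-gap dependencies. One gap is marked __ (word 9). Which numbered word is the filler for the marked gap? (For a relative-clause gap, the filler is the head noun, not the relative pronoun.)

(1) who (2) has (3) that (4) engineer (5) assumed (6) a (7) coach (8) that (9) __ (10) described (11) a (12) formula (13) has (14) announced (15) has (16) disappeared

7

The marked gap is inside the relative clause, the subject of "described".
Its filler is the head noun "coach" (via "that"), at word 7.
(The other dependency links word 1 to a gap after word 14.)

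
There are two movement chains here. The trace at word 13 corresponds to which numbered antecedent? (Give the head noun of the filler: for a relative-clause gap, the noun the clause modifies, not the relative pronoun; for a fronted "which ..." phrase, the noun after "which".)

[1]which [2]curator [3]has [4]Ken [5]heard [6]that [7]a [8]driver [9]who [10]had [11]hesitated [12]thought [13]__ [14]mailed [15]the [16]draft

The marked gap is the subject of "mailed".
Its filler is the fronted wh-phrase "which curator", at word 2.
(The other dependency links word 8 to a gap after word 9.)

2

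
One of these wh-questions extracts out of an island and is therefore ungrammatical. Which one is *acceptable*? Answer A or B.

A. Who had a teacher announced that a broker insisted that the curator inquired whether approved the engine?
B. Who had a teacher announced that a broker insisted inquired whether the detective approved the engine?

B

In A, the wh-phrase is extracted from inside a wh-island (introduced by "whether"), which blocks movement.
In B, the extraction path crosses only that-complement boundaries, which are transparent.
So B is grammatical.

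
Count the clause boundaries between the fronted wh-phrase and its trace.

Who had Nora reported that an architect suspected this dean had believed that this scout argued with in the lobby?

"who" is extracted from the PP object of "argued".
Boundaries crossed, outermost first: [that], [Ø], [that] — 3 in total.

3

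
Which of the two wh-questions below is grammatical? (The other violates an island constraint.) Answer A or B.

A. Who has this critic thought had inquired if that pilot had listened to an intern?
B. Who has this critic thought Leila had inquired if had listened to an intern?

A

In B, the wh-phrase is extracted from inside a wh-island (introduced by "if"), which blocks movement.
In A, the extraction path crosses only that-complement boundaries, which are transparent.
So A is grammatical.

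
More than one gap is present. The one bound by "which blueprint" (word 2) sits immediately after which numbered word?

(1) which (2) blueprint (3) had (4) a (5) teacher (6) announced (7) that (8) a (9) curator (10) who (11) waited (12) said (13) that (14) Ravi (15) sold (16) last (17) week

15

The displaced element is "which blueprint" (word 2).
It is linked across 2 clause boundaries (that → that).
It functions as the direct object of "sold", so the gap sits immediately after word 15 ("sold").
Base order: A teacher had announced that a curator who waited said that Ravi sold which blueprint last week.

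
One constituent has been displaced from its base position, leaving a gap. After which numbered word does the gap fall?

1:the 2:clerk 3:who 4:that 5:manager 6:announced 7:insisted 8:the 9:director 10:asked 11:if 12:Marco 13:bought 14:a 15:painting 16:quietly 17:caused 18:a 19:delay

The displaced element is "the clerk" (word 2).
It is linked across 1 clause boundary (Ø).
It functions as the subject of "insisted", so the gap sits immediately after word 6 ("announced").
Base order: That manager announced that the clerk insisted the director asked if Marco bought a painting quietly.

6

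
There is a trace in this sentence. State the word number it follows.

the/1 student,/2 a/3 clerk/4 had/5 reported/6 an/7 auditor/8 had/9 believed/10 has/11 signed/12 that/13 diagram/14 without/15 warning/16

The displaced element is "the student" (word 2).
It is linked across 2 clause boundaries (Ø → Ø).
It functions as the subject of "signed", so the gap sits immediately after word 10 ("believed").
Base order: A clerk had reported an auditor had believed that the student has signed that diagram without warning.

10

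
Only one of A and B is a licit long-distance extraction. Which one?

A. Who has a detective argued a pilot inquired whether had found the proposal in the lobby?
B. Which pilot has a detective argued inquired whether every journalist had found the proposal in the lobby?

In A, the wh-phrase is extracted from inside a wh-island (introduced by "whether"), which blocks movement.
In B, the extraction path crosses only that-complement boundaries, which are transparent.
So B is grammatical.

B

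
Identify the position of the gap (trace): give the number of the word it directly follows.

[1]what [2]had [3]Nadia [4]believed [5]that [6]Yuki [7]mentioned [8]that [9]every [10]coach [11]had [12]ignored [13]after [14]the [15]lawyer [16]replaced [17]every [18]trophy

12

The displaced element is "what" (word 1).
It is linked across 2 clause boundaries (that → that).
It functions as the direct object of "ignored", so the gap sits immediately after word 12 ("ignored").
Base order: Nadia had believed that Yuki mentioned that every coach had ignored what after the lawyer replaced every trophy.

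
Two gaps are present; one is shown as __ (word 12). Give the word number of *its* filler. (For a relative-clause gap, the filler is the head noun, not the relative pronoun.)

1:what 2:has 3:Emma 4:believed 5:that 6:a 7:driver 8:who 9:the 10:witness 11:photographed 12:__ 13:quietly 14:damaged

The marked gap is inside the relative clause, the direct object of "photographed".
Its filler is the head noun "driver" (via "who"), at word 7.
(The other dependency links word 1 to a gap after word 14.)

7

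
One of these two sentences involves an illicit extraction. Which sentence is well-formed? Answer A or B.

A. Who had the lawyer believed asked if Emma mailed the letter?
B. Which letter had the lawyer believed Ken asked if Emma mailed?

A

In B, the wh-phrase is extracted from inside a wh-island (introduced by "if"), which blocks movement.
In A, the extraction path crosses only that-complement boundaries, which are transparent.
So A is grammatical.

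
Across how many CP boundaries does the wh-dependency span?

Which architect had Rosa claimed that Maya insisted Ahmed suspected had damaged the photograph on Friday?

"which architect" is extracted from the subject of "damaged".
Boundaries crossed, outermost first: [that], [Ø], [Ø] — 3 in total.

3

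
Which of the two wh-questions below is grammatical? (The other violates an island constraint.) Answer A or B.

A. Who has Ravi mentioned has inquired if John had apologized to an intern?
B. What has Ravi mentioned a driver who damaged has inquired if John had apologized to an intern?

A

In B, the wh-phrase is extracted from inside a complex-NP island (relative clause) (introduced by "who"), which blocks movement.
In A, the extraction path crosses only that-complement boundaries, which are transparent.
So A is grammatical.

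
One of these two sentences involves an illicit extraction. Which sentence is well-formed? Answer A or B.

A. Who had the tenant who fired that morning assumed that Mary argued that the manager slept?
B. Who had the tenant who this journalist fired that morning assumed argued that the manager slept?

In A, the wh-phrase is extracted from inside a complex-NP island (relative clause) (introduced by "who"), which blocks movement.
In B, the extraction path crosses only that-complement boundaries, which are transparent.
So B is grammatical.

B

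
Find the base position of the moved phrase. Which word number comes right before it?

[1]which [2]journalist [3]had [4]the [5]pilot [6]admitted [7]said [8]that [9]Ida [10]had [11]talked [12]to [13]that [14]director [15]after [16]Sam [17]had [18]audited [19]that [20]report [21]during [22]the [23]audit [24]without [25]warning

6

The displaced element is "which journalist" (word 2).
It is linked across 1 clause boundary (Ø).
It functions as the subject of "said", so the gap sits immediately after word 6 ("admitted").
Base order: The pilot had admitted that which journalist said that Ida had talked to that director after Sam had audited that report during the audit without warning.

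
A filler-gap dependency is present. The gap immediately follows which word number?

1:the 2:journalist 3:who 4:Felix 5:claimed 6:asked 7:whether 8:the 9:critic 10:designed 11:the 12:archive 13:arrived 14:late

The displaced element is "the journalist" (word 2).
It is linked across 1 clause boundary (Ø).
It functions as the subject of "asked", so the gap sits immediately after word 5 ("claimed").
Base order: Felix claimed the journalist asked whether the critic designed the archive.

5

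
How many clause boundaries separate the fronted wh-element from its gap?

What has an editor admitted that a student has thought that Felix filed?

"what" is extracted from the object of "filed".
Boundaries crossed, outermost first: [that], [that] — 2 in total.

2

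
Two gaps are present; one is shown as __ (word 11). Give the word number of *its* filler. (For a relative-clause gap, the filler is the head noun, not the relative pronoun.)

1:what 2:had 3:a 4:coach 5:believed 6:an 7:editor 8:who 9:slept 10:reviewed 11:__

1

The marked gap is the direct object of "reviewed".
Its filler is the fronted wh-phrase "what", at word 1.
(The other dependency links word 7 to a gap after word 8.)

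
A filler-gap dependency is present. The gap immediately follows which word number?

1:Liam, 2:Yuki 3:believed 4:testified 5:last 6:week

The displaced element is "Liam" (word 1).
It is linked across 1 clause boundary (Ø).
It functions as the subject of "testified", so the gap sits immediately after word 3 ("believed").
Base order: Yuki believed that Liam testified last week.

3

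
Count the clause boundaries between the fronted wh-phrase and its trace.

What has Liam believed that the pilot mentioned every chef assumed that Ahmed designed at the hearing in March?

3

"what" is extracted from the object of "designed".
Boundaries crossed, outermost first: [that], [Ø], [that] — 3 in total.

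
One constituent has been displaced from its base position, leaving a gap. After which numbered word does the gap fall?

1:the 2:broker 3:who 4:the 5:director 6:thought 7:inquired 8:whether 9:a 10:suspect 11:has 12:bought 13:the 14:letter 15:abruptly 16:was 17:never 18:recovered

The displaced element is "the broker" (word 2).
It is linked across 1 clause boundary (Ø).
It functions as the subject of "inquired", so the gap sits immediately after word 6 ("thought").
Base order: The director thought that the broker inquired whether a suspect has bought the letter abruptly.

6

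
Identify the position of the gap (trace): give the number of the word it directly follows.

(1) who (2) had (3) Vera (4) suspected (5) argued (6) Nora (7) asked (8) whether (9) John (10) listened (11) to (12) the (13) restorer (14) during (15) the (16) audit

4

The displaced element is "who" (word 1).
It is linked across 1 clause boundary (Ø).
It functions as the subject of "argued", so the gap sits immediately after word 4 ("suspected").
Base order: Vera had suspected that who argued Nora asked whether John listened to the restorer during the audit.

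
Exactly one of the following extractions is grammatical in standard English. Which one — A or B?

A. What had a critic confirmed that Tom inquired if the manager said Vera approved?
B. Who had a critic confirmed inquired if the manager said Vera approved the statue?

B

In A, the wh-phrase is extracted from inside a wh-island (introduced by "if"), which blocks movement.
In B, the extraction path crosses only that-complement boundaries, which are transparent.
So B is grammatical.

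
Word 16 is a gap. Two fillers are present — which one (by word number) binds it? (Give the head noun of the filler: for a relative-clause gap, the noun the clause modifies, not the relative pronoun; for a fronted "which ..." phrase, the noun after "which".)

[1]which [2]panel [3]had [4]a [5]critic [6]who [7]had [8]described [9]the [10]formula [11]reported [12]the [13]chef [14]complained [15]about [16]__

2

The marked gap is the object of the preposition "about" of "complained".
Its filler is the fronted wh-phrase "which panel", at word 2.
(The other dependency links word 5 to a gap after word 6.)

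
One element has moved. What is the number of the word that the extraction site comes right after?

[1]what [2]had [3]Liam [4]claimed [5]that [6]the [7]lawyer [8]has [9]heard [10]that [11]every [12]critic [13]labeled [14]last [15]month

The displaced element is "what" (word 1).
It is linked across 2 clause boundaries (that → that).
It functions as the direct object of "labeled", so the gap sits immediately after word 13 ("labeled").
Base order: Liam had claimed that the lawyer has heard that every critic labeled what last month.

13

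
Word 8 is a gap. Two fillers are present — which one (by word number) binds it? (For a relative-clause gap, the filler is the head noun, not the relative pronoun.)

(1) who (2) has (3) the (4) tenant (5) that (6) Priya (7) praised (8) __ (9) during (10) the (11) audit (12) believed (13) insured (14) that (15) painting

4

The marked gap is inside the relative clause, the direct object of "praised".
Its filler is the head noun "tenant" (via "that"), at word 4.
(The other dependency links word 1 to a gap after word 12.)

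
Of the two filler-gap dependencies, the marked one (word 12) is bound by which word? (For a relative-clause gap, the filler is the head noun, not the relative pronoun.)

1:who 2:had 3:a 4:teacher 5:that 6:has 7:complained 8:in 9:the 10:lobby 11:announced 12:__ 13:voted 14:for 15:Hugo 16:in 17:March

The marked gap is the subject of "voted".
Its filler is the fronted wh-phrase "who", at word 1.
(The other dependency links word 4 to a gap after word 5.)

1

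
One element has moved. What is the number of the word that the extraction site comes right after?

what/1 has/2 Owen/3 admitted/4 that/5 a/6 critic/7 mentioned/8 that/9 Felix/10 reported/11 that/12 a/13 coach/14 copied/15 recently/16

15

The displaced element is "what" (word 1).
It is linked across 3 clause boundaries (that → that → that).
It functions as the direct object of "copied", so the gap sits immediately after word 15 ("copied").
Base order: Owen has admitted that a critic mentioned that Felix reported that a coach copied what recently.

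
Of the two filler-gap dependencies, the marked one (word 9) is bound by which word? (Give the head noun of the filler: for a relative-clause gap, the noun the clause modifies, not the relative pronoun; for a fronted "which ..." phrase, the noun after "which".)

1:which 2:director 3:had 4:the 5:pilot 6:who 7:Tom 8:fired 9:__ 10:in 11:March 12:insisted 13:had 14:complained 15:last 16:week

5

The marked gap is inside the relative clause, the direct object of "fired".
Its filler is the head noun "pilot" (via "who"), at word 5.
(The other dependency links word 2 to a gap after word 12.)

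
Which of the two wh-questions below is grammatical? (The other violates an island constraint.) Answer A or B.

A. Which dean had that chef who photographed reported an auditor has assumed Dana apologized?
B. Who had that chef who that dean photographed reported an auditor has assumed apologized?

B

In A, the wh-phrase is extracted from inside a complex-NP island (relative clause) (introduced by "who"), which blocks movement.
In B, the extraction path crosses only that-complement boundaries, which are transparent.
So B is grammatical.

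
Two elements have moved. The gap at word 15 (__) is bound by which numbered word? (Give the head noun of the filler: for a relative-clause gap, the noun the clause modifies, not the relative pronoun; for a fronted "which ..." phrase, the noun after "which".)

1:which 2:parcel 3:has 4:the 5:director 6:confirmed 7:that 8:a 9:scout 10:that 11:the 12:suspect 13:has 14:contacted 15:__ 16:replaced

9

The marked gap is inside the relative clause, the direct object of "contacted".
Its filler is the head noun "scout" (via "that"), at word 9.
(The other dependency links word 2 to a gap after word 16.)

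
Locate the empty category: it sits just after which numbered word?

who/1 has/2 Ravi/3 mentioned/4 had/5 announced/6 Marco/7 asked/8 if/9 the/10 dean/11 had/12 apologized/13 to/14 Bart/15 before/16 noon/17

4

The displaced element is "who" (word 1).
It is linked across 1 clause boundary (Ø).
It functions as the subject of "announced", so the gap sits immediately after word 4 ("mentioned").
Base order: Ravi has mentioned who had announced Marco asked if the dean had apologized to Bart before noon.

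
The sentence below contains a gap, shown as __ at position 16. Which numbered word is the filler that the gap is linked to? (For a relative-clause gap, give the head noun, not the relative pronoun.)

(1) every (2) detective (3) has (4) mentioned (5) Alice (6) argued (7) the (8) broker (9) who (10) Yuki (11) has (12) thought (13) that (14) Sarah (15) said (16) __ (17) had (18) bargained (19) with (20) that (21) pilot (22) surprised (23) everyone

The gap at 16 is the subject of "bargained", inside a relative clause.
The relative pronoun is "who" (word 9); it is bound by the head noun immediately before it.
Its filler is the head noun "broker", at word 8.

8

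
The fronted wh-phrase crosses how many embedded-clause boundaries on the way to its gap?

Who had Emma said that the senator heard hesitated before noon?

2

"who" is extracted from the subject of "hesitated".
Boundaries crossed, outermost first: [that], [Ø] — 2 in total.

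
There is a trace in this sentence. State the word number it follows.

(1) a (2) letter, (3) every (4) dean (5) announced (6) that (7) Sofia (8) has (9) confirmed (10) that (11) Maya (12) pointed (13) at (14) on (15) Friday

13

The displaced element is "a letter" (word 2).
It is linked across 2 clause boundaries (that → that).
It functions as the object of the preposition "at" of "pointed", so the gap sits immediately after word 13 ("at").
Base order: Every dean announced that Sofia has confirmed that Maya pointed at a letter on Friday.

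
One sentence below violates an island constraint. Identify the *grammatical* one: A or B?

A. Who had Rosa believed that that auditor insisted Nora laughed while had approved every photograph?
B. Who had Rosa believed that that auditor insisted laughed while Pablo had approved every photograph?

B

In A, the wh-phrase is extracted from inside an adjunct island (introduced by "while"), which blocks movement.
In B, the extraction path crosses only that-complement boundaries, which are transparent.
So B is grammatical.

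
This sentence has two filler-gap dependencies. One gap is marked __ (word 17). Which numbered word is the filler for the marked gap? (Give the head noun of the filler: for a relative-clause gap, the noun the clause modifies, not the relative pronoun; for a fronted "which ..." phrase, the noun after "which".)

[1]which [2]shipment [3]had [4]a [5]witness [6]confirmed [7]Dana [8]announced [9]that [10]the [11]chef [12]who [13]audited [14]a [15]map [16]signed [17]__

The marked gap is the direct object of "signed".
Its filler is the fronted wh-phrase "which shipment", at word 2.
(The other dependency links word 11 to a gap after word 12.)

2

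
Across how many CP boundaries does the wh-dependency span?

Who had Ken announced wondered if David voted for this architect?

"who" is extracted from the subject of "wondered".
Boundaries crossed, outermost first: [Ø] — 1 in total.

1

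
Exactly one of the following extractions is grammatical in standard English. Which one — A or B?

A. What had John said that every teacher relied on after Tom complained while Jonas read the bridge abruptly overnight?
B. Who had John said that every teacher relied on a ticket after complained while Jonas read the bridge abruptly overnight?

In B, the wh-phrase is extracted from inside an adjunct island (introduced by "after"), which blocks movement.
In A, the extraction path crosses only that-complement boundaries, which are transparent.
So A is grammatical.

A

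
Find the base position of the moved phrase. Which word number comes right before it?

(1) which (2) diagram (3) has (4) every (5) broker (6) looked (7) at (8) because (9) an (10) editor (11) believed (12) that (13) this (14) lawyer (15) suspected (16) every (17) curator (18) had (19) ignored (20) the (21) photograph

7

The displaced element is "which diagram" (word 2).
It functions as the object of the preposition "at" of "looked", so the gap sits immediately after word 7 ("at").
Base order: Every broker has looked at which diagram because an editor believed that this lawyer suspected every curator had ignored the photograph.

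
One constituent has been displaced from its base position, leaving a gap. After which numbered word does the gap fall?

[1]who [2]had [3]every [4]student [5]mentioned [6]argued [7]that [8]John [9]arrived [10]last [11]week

5

The displaced element is "who" (word 1).
It is linked across 1 clause boundary (Ø).
It functions as the subject of "argued", so the gap sits immediately after word 5 ("mentioned").
Base order: Every student had mentioned who argued that John arrived last week.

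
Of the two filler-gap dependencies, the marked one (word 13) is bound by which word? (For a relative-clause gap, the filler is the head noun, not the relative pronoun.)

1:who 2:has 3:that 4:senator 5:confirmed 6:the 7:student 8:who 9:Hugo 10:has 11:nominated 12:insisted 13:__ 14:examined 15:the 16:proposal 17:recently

The marked gap is the subject of "examined".
Its filler is the fronted wh-phrase "who", at word 1.
(The other dependency links word 7 to a gap after word 11.)

1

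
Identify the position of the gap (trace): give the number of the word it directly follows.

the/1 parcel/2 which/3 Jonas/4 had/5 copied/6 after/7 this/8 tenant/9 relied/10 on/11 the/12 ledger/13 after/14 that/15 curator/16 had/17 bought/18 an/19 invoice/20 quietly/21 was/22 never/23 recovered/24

6

The displaced element is "the parcel" (word 2).
It functions as the direct object of "copied", so the gap sits immediately after word 6 ("copied").
Base order: Jonas had copied the parcel after this tenant relied on the ledger after that curator had bought an invoice quietly.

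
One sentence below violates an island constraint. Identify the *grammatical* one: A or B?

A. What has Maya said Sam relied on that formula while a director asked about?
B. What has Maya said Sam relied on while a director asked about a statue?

In A, the wh-phrase is extracted from inside an adjunct island (introduced by "while"), which blocks movement.
In B, the extraction path crosses only that-complement boundaries, which are transparent.
So B is grammatical.

B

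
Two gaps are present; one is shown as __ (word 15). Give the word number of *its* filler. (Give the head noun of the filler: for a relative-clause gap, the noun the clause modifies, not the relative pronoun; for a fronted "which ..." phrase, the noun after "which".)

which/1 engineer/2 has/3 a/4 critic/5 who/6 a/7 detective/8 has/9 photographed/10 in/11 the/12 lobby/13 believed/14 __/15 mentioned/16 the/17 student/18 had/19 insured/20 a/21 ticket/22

The marked gap is the subject of "mentioned".
Its filler is the fronted wh-phrase "which engineer", at word 2.
(The other dependency links word 5 to a gap after word 10.)

2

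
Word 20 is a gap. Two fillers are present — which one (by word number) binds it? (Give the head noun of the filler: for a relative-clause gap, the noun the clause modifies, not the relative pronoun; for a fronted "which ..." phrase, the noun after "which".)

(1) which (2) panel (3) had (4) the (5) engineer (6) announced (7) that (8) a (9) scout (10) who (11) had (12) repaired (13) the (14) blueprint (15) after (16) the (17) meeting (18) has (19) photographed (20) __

2

The marked gap is the direct object of "photographed".
Its filler is the fronted wh-phrase "which panel", at word 2.
(The other dependency links word 9 to a gap after word 10.)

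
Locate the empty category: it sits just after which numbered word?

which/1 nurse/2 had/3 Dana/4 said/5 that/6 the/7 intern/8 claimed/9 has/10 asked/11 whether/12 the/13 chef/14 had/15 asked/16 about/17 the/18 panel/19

The displaced element is "which nurse" (word 2).
It is linked across 2 clause boundaries (that → Ø).
It functions as the subject of "asked", so the gap sits immediately after word 9 ("claimed").
Base order: Dana had said that the intern claimed that which nurse has asked whether the chef had asked about the panel.

9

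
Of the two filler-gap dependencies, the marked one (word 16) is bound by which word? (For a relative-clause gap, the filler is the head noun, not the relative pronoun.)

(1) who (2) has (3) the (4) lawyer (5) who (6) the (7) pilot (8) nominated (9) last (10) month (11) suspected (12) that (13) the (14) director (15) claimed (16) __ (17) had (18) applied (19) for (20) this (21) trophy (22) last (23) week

The marked gap is the subject of "applied".
Its filler is the fronted wh-phrase "who", at word 1.
(The other dependency links word 4 to a gap after word 8.)

1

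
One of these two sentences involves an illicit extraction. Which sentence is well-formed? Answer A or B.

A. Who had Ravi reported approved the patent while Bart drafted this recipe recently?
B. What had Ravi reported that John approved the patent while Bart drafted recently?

In B, the wh-phrase is extracted from inside an adjunct island (introduced by "while"), which blocks movement.
In A, the extraction path crosses only that-complement boundaries, which are transparent.
So A is grammatical.

A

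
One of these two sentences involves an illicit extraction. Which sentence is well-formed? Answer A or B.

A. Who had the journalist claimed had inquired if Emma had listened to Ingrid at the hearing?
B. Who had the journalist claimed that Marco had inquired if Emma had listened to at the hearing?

In B, the wh-phrase is extracted from inside a wh-island (introduced by "if"), which blocks movement.
In A, the extraction path crosses only that-complement boundaries, which are transparent.
So A is grammatical.

A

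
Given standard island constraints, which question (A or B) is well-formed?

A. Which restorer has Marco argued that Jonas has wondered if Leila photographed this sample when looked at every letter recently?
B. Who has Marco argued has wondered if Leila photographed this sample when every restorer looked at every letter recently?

B

In A, the wh-phrase is extracted from inside a wh-island (introduced by "if"), which blocks movement.
In B, the extraction path crosses only that-complement boundaries, which are transparent.
So B is grammatical.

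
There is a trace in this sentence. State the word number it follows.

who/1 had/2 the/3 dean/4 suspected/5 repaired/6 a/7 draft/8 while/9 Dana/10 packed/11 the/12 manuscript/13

The displaced element is "who" (word 1).
It is linked across 1 clause boundary (Ø).
It functions as the subject of "repaired", so the gap sits immediately after word 5 ("suspected").
Base order: The dean had suspected that who repaired a draft while Dana packed the manuscript.

5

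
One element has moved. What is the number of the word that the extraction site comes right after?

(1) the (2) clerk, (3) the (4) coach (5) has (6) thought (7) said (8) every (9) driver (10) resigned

The displaced element is "the clerk" (word 2).
It is linked across 1 clause boundary (Ø).
It functions as the subject of "said", so the gap sits immediately after word 6 ("thought").
Base order: The coach has thought that the clerk said every driver resigned.

6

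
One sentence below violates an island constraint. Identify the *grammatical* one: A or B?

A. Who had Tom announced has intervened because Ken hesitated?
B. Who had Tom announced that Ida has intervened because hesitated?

In B, the wh-phrase is extracted from inside an adjunct island (introduced by "because"), which blocks movement.
In A, the extraction path crosses only that-complement boundaries, which are transparent.
So A is grammatical.

A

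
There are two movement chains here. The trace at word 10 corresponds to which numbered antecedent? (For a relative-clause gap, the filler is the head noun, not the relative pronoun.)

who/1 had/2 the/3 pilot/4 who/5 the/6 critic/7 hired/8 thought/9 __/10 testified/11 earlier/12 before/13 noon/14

The marked gap is the subject of "testified".
Its filler is the fronted wh-phrase "who", at word 1.
(The other dependency links word 4 to a gap after word 8.)

1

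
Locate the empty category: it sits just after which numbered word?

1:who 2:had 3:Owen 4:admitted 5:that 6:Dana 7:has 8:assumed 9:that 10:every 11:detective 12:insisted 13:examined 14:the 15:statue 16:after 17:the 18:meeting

12

The displaced element is "who" (word 1).
It is linked across 3 clause boundaries (that → that → Ø).
It functions as the subject of "examined", so the gap sits immediately after word 12 ("insisted").
Base order: Owen had admitted that Dana has assumed that every detective insisted that who examined the statue after the meeting.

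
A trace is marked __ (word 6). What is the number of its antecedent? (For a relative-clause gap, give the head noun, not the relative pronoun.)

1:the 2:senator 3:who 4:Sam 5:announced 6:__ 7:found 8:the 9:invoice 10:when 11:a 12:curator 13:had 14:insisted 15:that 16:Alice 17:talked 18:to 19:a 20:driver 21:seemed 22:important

The gap at 6 is the subject of "found", inside a relative clause.
The relative pronoun is "who" (word 3); it is bound by the head noun immediately before it.
Its filler is the head noun "senator", at word 2.

2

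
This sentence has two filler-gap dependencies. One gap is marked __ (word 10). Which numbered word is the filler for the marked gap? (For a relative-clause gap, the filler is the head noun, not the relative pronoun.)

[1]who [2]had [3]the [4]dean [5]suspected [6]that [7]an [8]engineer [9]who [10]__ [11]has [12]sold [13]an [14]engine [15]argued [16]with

The marked gap is inside the relative clause, the subject of "sold".
Its filler is the head noun "engineer" (via "who"), at word 8.
(The other dependency links word 1 to a gap after word 16.)

8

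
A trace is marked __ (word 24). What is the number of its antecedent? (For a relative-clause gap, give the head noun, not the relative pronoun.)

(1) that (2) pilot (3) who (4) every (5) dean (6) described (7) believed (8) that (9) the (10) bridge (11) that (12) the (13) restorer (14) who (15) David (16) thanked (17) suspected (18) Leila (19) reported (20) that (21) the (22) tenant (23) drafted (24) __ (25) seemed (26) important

10

The gap at 24 is the object of "drafted", inside a relative clause.
The relative pronoun is "that" (word 11); it is bound by the head noun immediately before it.
Its filler is the head noun "bridge", at word 10.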